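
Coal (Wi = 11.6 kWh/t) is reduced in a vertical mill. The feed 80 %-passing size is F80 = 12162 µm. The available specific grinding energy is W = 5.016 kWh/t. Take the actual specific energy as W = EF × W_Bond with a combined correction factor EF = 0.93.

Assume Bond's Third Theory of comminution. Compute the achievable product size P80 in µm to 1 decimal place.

W = 10 Wi (P80^-0.5 − F80^-0.5)
W_Bond = W / EF = 5.016 / 0.93 = 5.3935 kWh/t
P80^(−½) = W_Bond/(10 Wi) + F80^(−½)
  = 5.3935/(10·11.6) + 1/√12162 = 0.046496 + 0.009068 = 0.055564
P80 = (1/0.055564)² = 17.9973² = 323.90 µm

P80 = 323.9 µm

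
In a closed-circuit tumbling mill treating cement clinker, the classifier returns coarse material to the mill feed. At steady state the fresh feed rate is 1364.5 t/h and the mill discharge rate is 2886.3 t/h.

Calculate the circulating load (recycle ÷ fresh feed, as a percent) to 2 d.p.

M = F + R at steady state, so:
R = M − F = 2886.3 − 1364.5 = 1521.8 t/h
CL = 100·R/F = 100·1521.8/1364.5 = 111.53 %

CL = 111.53 %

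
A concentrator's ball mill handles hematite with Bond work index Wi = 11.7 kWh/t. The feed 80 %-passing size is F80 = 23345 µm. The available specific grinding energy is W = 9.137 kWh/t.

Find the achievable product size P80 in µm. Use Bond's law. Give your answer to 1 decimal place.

W = 10 Wi (1/√P80 − 1/√F80)  [Bond]
P80^(−½) = W/(10 Wi) + F80^(−½)
  = 9.1370/(10·11.7) + 1/√23345 = 0.078094 + 0.006545 = 0.084639
P80 = (1/0.084639)² = 11.8149² = 139.59 µm

P80 = 139.6 µm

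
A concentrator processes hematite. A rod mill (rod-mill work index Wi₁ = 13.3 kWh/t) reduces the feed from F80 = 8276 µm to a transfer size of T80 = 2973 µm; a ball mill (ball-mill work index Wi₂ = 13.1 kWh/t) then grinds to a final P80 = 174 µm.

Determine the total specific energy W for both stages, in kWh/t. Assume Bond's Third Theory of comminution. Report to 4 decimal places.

W = 10 Wi / √P80 − 10 Wi / √F80
Stage 1 (8276→2973 µm, Wi₁=13.3): W₁ = 10·13.3·(0.018340 − 0.010992) = 0.9773 kWh/t
Stage 2 (2973→174 µm, Wi₂=13.1): W₂ = 10·13.1·(0.075810 − 0.018340) = 7.5285 kWh/t
W = W₁ + W₂ = 0.9773 + 7.5285 = 8.5058 kWh/t

W = 8.5058 kWh/t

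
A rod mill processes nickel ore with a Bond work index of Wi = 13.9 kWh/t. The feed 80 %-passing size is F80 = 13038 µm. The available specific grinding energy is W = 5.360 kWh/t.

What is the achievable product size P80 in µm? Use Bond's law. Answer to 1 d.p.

W = 10 Wi (P80^-0.5 − F80^-0.5)
P80^-0.5 = F80^-0.5 + W/(10 Wi)
  = 5.3600/(10·13.9) + 1/√13038 = 0.038561 + 0.008758 = 0.047319
P80 = (1/0.047319)² = 21.1332² = 446.61 µm

P80 = 446.6 µm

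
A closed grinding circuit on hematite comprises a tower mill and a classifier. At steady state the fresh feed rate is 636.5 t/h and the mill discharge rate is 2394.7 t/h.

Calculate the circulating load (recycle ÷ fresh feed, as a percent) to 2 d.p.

M = F + R at steady state, so:
R = M − F = 2394.7 − 636.5 = 1758.2 t/h
CL = 100·R/F = 100·1758.2/636.5 = 276.23 %

CL = 276.23 %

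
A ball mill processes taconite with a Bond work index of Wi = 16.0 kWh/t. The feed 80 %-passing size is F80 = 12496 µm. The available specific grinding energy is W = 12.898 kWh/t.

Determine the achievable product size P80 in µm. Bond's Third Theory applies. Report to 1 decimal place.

W = 10 Wi / √P80 − 10 Wi / √F80
P80^-0.5 = F80^-0.5 + W/(10 Wi)
  = 12.8980/(10·16.0) + 1/√12496 = 0.080613 + 0.008946 = 0.089558
P80 = (1/0.089558)² = 11.1659² = 124.68 µm

P80 = 124.7 µm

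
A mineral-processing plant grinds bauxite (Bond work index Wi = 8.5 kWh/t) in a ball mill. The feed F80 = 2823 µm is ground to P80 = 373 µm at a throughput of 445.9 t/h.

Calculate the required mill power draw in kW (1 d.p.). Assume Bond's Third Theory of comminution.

P = 1249.1 kW

W = 10 Wi (P80^-0.5 − F80^-0.5)
W = 10·8.5·(1/√373 − 1/√2823) = 10·8.5·(0.032957) = 2.8013 kWh/t
Mill draw = 2.8013 × 445.9 = 1249.1 kW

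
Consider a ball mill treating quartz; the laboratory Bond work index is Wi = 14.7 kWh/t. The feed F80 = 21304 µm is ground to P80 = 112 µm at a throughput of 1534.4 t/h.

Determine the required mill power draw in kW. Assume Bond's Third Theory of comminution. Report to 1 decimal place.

Bond:  W = 10 Wi (1/√P − 1/√F)
W = 10·14.7·(1/√112 − 1/√21304) = 10·14.7·(0.087640) = 12.8831 kWh/t
P = W·T = 12.8831·1534.4 = 19767.8 kW

P = 19767.8 kW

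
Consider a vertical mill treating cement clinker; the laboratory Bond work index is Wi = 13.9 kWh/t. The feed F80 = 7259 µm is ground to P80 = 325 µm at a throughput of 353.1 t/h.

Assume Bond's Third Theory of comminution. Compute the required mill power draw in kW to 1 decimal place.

P = 2146.4 kW

W = 10 Wi (1/√P80 − 1/√F80)  [Bond]
W = 10·13.9·(1/√325 − 1/√7259) = 10·13.9·(0.043733) = 6.0789 kWh/t
Power = W × throughput = 6.0789 kWh/t × 353.1 t/h = 2146.4 kW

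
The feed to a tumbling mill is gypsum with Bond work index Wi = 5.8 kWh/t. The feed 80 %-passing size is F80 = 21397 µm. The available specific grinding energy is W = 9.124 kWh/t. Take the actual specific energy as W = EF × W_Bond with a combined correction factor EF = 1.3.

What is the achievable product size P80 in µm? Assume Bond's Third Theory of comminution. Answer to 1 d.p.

P80 = 61.2 µm

W = 10 Wi (1/√P80 − 1/√F80)  [Bond]
W_Bond = W / EF = 9.124 / 1.3 = 7.0185 kWh/t
P80^-0.5 = F80^-0.5 + W_Bond/(10 Wi)
  = 7.0185/(10·5.8) + 1/√21397 = 0.121008 + 0.006836 = 0.127844
P80 = (1/0.127844)² = 7.8220² = 61.18 µm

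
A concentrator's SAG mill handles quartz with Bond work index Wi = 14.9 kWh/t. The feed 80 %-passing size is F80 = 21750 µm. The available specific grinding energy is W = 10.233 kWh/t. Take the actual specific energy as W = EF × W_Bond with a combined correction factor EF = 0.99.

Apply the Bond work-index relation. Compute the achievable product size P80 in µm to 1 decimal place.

P80 = 172.4 µm

W = 10 Wi (1/√P80 − 1/√F80)  [Bond]
W_Bond = W / EF = 10.233 / 0.99 = 10.3364 kWh/t
⇒ 1/√P80 = W_Bond/(10 Wi) + 1/√F80
  = 10.3364/(10·14.9) + 1/√21750 = 0.069372 + 0.006781 = 0.076152
P80 = (1/0.076152)² = 13.1316² = 172.44 µm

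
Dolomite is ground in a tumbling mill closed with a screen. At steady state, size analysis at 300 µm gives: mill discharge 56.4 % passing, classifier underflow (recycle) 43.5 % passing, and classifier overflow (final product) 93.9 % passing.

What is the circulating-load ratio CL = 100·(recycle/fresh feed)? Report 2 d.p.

Balance %-passing 300 µm (r = R/F):
d + r·d = r·u + o → r(d−u) = o−d
r = (93.9 − 56.4)/(56.4 − 43.5) = 37.5/12.9 = 2.9070
CL = 100·r = 290.70 %

CL = 290.70 %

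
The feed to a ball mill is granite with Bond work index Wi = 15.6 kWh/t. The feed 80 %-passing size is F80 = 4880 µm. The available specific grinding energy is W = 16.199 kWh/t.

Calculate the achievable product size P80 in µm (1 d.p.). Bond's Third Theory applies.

Bond: W = 10·Wi·(1/√P80 − 1/√F80)
⇒ 1/√P80 = W/(10 Wi) + 1/√F80
  = 16.1990/(10·15.6) + 1/√4880 = 0.103840 + 0.014315 = 0.118155
P80 = (1/0.118155)² = 8.4635² = 71.63 µm

P80 = 71.6 µm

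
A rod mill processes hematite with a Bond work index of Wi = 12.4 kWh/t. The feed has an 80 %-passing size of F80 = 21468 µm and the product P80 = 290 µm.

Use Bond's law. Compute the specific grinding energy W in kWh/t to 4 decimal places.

W = 6.4352 kWh/t

W = 10·Wi·[P80^(−½) − F80^(−½)]
1/√290 = 0.058722;  1/√21468 = 0.006825
W = 10·12.4·(0.058722 − 0.006825) = 6.4352 kWh/t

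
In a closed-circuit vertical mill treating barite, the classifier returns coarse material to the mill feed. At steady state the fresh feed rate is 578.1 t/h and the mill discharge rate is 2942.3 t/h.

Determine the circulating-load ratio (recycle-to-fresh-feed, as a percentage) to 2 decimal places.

M = F + R at steady state, so:
R = M − F = 2942.3 − 578.1 = 2364.2 t/h
CL = 100·R/F = 100·2364.2/578.1 = 408.96 %

CL = 408.96 %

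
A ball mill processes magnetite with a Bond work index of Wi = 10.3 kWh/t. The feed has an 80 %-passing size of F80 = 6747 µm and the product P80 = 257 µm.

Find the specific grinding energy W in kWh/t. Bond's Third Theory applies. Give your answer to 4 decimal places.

W = 10·Wi·(P80^(-½) − F80^(-½))
1/√257 = 0.062378;  1/√6747 = 0.012174
W = 10·10.3·(0.062378 − 0.012174) = 5.1710 kWh/t

W = 5.1710 kWh/t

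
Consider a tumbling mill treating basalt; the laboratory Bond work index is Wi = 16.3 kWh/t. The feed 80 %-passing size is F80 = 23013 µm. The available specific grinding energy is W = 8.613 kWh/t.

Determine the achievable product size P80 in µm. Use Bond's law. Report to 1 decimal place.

P80 = 283.1 µm

Bond:  W = 10 Wi (1/√P − 1/√F)
1/√P80 = 1/√F80 + W/(10·Wi)
  = 8.6130/(10·16.3) + 1/√23013 = 0.052840 + 0.006592 = 0.059432
P80 = (1/0.059432)² = 16.8258² = 283.11 µm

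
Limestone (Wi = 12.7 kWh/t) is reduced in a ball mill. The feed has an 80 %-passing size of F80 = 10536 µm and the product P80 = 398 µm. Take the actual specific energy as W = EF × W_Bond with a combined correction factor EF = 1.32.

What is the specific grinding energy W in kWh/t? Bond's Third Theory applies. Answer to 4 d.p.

W = 10·Wi·(P80^(-½) − F80^(-½))
1/√398 = 0.050125;  1/√10536 = 0.009742
W = 10·12.7·(0.050125 − 0.009742) = 5.1287 kWh/t
With EF = 1.32: W = 5.1287·1.32 = 6.7698 kWh/t

W = 6.7698 kWh/t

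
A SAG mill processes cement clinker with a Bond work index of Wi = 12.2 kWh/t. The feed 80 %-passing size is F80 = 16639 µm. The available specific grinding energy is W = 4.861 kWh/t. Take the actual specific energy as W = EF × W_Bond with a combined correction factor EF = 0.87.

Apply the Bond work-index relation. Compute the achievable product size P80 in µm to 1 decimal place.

W = 10 Wi / √P80 − 10 Wi / √F80
W_Bond = W / EF = 4.861 / 0.87 = 5.5874 kWh/t
⇒ 1/√P80 = W_Bond/(10 Wi) + 1/√F80
  = 5.5874/(10·12.2) + 1/√16639 = 0.045798 + 0.007752 = 0.053550
P80 = (1/0.053550)² = 18.6740² = 348.72 µm

P80 = 348.7 µm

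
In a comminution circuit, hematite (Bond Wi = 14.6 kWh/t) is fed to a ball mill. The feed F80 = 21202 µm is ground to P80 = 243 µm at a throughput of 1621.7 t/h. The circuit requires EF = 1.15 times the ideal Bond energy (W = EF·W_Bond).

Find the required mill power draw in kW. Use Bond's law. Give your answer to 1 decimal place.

W = 10 Wi (1/√P80 − 1/√F80)  [Bond]
W = 10·14.6·(1/√243 − 1/√21202) = 10·14.6·(0.057282) = 8.3632 kWh/t
Apply correction: 8.3632 × 1.15 = 9.6177 kWh/t
P_mill = W·ṁ = 9.6177·1621.7 = 15597.0 kW

P = 15597.0 kW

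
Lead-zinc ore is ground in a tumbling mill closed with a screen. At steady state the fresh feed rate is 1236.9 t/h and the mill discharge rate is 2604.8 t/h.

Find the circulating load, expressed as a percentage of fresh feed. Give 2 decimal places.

CL = 110.59 %

Discharge = new feed + return, hence
R = M − F = 2604.8 − 1236.9 = 1367.9 t/h
CL = 100·R/F = 100·1367.9/1236.9 = 110.59 %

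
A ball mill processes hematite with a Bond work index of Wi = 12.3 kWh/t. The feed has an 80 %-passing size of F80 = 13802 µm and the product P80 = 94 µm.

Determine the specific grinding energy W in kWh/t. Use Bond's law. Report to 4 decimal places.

Bond: W = 10·Wi·(1/√P80 − 1/√F80)
1/√94 = 0.103142;  1/√13802 = 0.008512
W = 10·12.3·(0.103142 − 0.008512) = 11.6395 kWh/t

W = 11.6395 kWh/t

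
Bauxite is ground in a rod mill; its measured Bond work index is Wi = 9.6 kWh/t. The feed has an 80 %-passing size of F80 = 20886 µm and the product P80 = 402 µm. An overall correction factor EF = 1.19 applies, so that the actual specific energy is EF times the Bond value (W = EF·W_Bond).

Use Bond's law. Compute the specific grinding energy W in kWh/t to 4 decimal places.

Bond: W = 10·Wi·(1/√P80 − 1/√F80)
1/√402 = 0.049875;  1/√20886 = 0.006919
W = 10·9.6·(0.049875 − 0.006919) = 4.1238 kWh/t
Apply correction: 4.1238 × 1.19 = 4.9073 kWh/t

W = 4.9073 kWh/t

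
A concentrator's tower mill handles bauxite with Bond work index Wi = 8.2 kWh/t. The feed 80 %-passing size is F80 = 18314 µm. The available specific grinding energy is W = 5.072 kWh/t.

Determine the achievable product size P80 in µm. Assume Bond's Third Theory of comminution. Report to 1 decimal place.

P80 = 208.6 µm

W = 10 Wi / √P80 − 10 Wi / √F80
P80^-0.5 = F80^-0.5 + W/(10 Wi)
  = 5.0720/(10·8.2) + 1/√18314 = 0.061854 + 0.007389 = 0.069243
P80 = (1/0.069243)² = 14.4419² = 208.57 µm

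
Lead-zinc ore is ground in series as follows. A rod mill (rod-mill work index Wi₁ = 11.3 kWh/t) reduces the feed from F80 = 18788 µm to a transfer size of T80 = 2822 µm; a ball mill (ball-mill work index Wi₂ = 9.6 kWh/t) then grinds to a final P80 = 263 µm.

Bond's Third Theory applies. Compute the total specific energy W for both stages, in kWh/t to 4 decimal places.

W = 5.4152 kWh/t

W = 10 Wi / √P80 − 10 Wi / √F80
Stage 1 (18788→2822 µm, Wi₁=11.3): W₁ = 10·11.3·(0.018824 − 0.007296) = 1.3028 kWh/t
Stage 2 (2822→263 µm, Wi₂=9.6): W₂ = 10·9.6·(0.061663 − 0.018824) = 4.1125 kWh/t
W = W₁ + W₂ = 1.3028 + 4.1125 = 5.4152 kWh/t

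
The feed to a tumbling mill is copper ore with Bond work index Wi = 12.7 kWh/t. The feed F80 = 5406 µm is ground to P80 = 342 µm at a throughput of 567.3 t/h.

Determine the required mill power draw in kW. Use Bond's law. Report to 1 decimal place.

P = 2916.0 kW

W = 10·Wi·(P80^(-½) − F80^(-½))
W = 10·12.7·(1/√342 − 1/√5406) = 10·12.7·(0.040473) = 5.1401 kWh/t
P_mill = W·ṁ = 5.1401·567.3 = 2916.0 kW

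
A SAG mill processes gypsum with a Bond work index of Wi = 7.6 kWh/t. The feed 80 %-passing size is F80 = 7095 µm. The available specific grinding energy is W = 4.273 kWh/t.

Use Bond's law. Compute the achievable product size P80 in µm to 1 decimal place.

P80 = 215.7 µm

Bond: W = 10·Wi·(1/√P80 − 1/√F80)
⇒ 1/√P80 = W/(10·Wi) + 1/√F80
  = 4.2730/(10·7.6) + 1/√7095 = 0.056224 + 0.011872 = 0.068096
P80 = (1/0.068096)² = 14.6852² = 215.66 µm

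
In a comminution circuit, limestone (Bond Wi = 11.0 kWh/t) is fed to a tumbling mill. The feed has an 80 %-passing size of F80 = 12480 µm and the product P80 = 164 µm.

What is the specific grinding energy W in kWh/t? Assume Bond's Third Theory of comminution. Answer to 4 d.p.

W = 10 Wi (P80^-0.5 − F80^-0.5)
1/√164 = 0.078087;  1/√12480 = 0.008951
W = 10·11.0·(0.078087 − 0.008951) = 7.6049 kWh/t

W = 7.6049 kWh/t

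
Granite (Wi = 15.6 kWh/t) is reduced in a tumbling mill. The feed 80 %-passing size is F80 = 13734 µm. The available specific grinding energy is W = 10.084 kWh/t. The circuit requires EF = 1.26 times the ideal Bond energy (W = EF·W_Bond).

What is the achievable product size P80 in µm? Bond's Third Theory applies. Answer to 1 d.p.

P80 = 279.3 µm

W = 10·Wi·[P80^(−½) − F80^(−½)]
W_Bond = W / EF = 10.084 / 1.26 = 8.0032 kWh/t
P80^-0.5 = F80^-0.5 + W_Bond/(10 Wi)
  = 8.0032/(10·15.6) + 1/√13734 = 0.051302 + 0.008533 = 0.059835
P80 = (1/0.059835)² = 16.7125² = 279.31 µm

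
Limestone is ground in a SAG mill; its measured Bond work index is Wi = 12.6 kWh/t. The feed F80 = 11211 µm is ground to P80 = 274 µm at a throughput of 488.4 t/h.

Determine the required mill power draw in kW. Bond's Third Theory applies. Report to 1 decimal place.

P = 3136.5 kW

W_Bond = 10·Wi·(1/√P₈₀ − 1/√F₈₀)
W = 10·12.6·(1/√274 − 1/√11211) = 10·12.6·(0.050968) = 6.4219 kWh/t
Mill draw = 6.4219 × 488.4 = 3136.5 kW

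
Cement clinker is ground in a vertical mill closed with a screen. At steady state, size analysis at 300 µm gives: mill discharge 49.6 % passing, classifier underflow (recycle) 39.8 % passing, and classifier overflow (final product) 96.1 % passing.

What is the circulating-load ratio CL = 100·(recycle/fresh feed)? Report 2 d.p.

Let r = R/F. Size balance at 300 µm:
r = (o − d)/(d − u)
r = (96.1 − 49.6)/(49.6 − 39.8) = 46.5/9.8 = 4.7449
CL = 100·r = 474.49 %

CL = 474.49 %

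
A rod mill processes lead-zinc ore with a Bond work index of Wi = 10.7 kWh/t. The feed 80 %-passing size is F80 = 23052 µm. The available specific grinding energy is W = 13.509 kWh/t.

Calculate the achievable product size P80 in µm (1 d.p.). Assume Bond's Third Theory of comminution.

P80 = 56.7 µm

W = 10 Wi (P80^-0.5 − F80^-0.5)
⇒ 1/√P80 = W/(10·Wi) + 1/√F80
  = 13.5090/(10·10.7) + 1/√23052 = 0.126252 + 0.006586 = 0.132839
P80 = (1/0.132839)² = 7.5279² = 56.67 µm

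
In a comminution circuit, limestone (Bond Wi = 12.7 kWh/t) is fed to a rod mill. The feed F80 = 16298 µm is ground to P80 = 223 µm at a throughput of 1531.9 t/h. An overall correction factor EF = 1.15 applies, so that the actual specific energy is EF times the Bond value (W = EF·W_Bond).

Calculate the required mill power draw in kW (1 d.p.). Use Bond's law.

P = 13229.8 kW

Bond: W = 10·Wi·(1/√P80 − 1/√F80)
W = 10·12.7·(1/√223 − 1/√16298) = 10·12.7·(0.059132) = 7.5097 kWh/t
Corrected W = EF·W_Bond = 1.15·7.5097 = 8.6362 kWh/t
Mill draw = 8.6362 × 1531.9 = 13229.8 kW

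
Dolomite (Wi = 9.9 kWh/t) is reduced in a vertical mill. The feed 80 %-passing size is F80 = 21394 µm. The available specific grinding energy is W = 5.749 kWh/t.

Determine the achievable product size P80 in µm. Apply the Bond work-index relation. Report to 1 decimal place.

P80 = 237.4 µm

W = 10 Wi (1/√P80 − 1/√F80)  [Bond]
1/√P80 = 1/√F80 + W/(10·Wi)
  = 5.7490/(10·9.9) + 1/√21394 = 0.058071 + 0.006837 = 0.064908
P80 = (1/0.064908)² = 15.4065² = 237.36 µm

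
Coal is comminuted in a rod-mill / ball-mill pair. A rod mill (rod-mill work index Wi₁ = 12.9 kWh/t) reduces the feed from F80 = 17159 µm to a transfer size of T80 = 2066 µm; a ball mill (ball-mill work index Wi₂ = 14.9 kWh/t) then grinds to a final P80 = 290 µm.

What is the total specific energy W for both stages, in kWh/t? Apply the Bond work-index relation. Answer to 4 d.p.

W = 10 Wi / √P80 − 10 Wi / √F80
Stage 1 (17159→2066 µm, Wi₁=12.9): W₁ = 10·12.9·(0.022001 − 0.007634) = 1.8533 kWh/t
Stage 2 (2066→290 µm, Wi₂=14.9): W₂ = 10·14.9·(0.058722 − 0.022001) = 5.4715 kWh/t
W = W₁ + W₂ = 1.8533 + 5.4715 = 7.3248 kWh/t

W = 7.3248 kWh/t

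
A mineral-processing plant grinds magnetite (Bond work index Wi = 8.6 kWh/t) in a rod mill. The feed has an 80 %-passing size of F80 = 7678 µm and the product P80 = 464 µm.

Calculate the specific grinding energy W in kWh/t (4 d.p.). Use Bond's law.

W = 10 Wi (P80^-0.5 − F80^-0.5)
1/√464 = 0.046424;  1/√7678 = 0.011412
W = 10·8.6·(0.046424 − 0.011412) = 3.0110 kWh/t

W = 3.0110 kWh/t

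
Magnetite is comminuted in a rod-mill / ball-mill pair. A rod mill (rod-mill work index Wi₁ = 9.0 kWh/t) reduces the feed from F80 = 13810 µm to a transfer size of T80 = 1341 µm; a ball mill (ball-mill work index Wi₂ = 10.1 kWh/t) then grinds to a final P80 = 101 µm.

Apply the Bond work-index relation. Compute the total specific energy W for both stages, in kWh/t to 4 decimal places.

W = 10 Wi (P80^-0.5 − F80^-0.5)
Stage 1 (13810→1341 µm, Wi₁=9.0): W₁ = 10·9.0·(0.027308 − 0.008509) = 1.6918 kWh/t
Stage 2 (1341→101 µm, Wi₂=10.1): W₂ = 10·10.1·(0.099504 − 0.027308) = 7.2918 kWh/t
W = W₁ + W₂ = 1.6918 + 7.2918 = 8.9836 kWh/t

W = 8.9836 kWh/t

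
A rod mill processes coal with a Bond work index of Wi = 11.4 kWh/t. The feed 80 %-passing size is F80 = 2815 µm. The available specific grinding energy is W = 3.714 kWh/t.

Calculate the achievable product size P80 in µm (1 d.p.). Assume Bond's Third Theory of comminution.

P80 = 378.1 µm

W = 10 Wi (1/√P80 − 1/√F80)  [Bond]
P80^(−½) = W/(10 Wi) + F80^(−½)
  = 3.7140/(10·11.4) + 1/√2815 = 0.032579 + 0.018848 = 0.051427
P80 = (1/0.051427)² = 19.4451² = 378.11 µm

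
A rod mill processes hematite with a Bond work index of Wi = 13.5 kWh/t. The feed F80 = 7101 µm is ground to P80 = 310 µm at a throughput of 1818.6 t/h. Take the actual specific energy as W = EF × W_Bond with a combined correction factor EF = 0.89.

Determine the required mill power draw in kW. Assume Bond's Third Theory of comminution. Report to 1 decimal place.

P = 9817.2 kW

Bond: W = 10·Wi·(1/√P80 − 1/√F80)
W = 10·13.5·(1/√310 − 1/√7101) = 10·13.5·(0.044929) = 6.0654 kWh/t
W_actual = 0.89 × 6.0654 = 5.3982 kWh/t
Mill draw = 5.3982 × 1818.6 = 9817.2 kW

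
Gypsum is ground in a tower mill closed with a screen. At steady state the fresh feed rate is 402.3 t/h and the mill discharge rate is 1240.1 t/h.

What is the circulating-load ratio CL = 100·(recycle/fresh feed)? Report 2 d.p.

Discharge = new feed + return, hence
R = M − F = 1240.1 − 402.3 = 837.8 t/h
CL = 100·R/F = 100·837.8/402.3 = 208.25 %

CL = 208.25 %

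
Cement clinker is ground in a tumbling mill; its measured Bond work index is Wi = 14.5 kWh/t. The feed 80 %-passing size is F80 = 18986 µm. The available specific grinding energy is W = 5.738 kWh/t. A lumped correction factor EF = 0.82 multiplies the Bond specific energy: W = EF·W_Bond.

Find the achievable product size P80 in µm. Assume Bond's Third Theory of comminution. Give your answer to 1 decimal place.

P80 = 324.5 µm

Bond: W = 10·Wi·(1/√P80 − 1/√F80)
W_Bond = W / EF = 5.738 / 0.82 = 6.9976 kWh/t
1/√P80 = 1/√F80 + W_Bond/(10·Wi)
  = 6.9976/(10·14.5) + 1/√18986 = 0.048259 + 0.007257 = 0.055516
P80 = (1/0.055516)² = 18.0127² = 324.46 µm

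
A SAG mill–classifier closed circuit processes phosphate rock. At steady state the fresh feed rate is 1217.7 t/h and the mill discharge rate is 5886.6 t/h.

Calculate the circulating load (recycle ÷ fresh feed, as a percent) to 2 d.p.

M = F + R at steady state, so:
R = M − F = 5886.6 − 1217.7 = 4668.9 t/h
CL = 100·R/F = 100·4668.9/1217.7 = 383.42 %

CL = 383.42 %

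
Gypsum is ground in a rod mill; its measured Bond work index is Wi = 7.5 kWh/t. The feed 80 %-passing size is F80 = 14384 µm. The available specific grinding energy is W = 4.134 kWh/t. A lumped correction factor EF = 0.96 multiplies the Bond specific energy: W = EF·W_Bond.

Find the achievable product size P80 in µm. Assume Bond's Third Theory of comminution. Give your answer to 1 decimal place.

P80 = 231.3 µm

W = 10·Wi·(P80^(-½) − F80^(-½))
W_Bond = W / EF = 4.134 / 0.96 = 4.3063 kWh/t
1/√P80 = 1/√F80 + W_Bond/(10·Wi)
  = 4.3063/(10·7.5) + 1/√14384 = 0.057417 + 0.008338 = 0.065755
P80 = (1/0.065755)² = 15.2081² = 231.28 µm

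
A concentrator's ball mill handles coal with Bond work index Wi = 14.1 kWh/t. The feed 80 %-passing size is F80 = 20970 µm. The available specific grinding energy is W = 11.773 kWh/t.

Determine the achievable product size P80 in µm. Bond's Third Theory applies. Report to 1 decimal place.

Bond: W = 10·Wi·(1/√P80 − 1/√F80)
⇒ 1/√P80 = W/(10 Wi) + 1/√F80
  = 11.7730/(10·14.1) + 1/√20970 = 0.083496 + 0.006906 = 0.090402
P80 = (1/0.090402)² = 11.0617² = 122.36 µm

P80 = 122.4 µm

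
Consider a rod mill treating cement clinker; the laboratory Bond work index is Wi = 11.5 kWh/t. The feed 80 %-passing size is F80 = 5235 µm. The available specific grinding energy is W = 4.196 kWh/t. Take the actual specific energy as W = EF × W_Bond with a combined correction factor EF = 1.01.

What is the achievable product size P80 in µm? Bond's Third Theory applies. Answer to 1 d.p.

P80 = 400.9 µm

W_Bond = 10·Wi·(1/√P₈₀ − 1/√F₈₀)
W_Bond = W / EF = 4.196 / 1.01 = 4.1545 kWh/t
⇒ 1/√P80 = W_Bond/(10·Wi) + 1/√F80
  = 4.1545/(10·11.5) + 1/√5235 = 0.036126 + 0.013821 = 0.049947
P80 = (1/0.049947)² = 20.0213² = 400.85 µm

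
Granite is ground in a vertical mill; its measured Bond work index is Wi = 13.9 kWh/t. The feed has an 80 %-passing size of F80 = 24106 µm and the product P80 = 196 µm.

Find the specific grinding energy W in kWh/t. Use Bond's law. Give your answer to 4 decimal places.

W = 9.0333 kWh/t

W = 10 Wi (P80^-0.5 − F80^-0.5)
1/√196 = 0.071429;  1/√24106 = 0.006441
W = 10·13.9·(0.071429 − 0.006441) = 9.0333 kWh/t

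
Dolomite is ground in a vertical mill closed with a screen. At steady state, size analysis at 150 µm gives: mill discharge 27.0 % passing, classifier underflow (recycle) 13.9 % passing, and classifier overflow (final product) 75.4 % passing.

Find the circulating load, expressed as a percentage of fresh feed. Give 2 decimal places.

Classifier node, passing 150 µm:
d + r·d = r·u + o → r(d−u) = o−d
r = (75.4 − 27.0)/(27.0 − 13.9) = 48.4/13.1 = 3.6947
CL = 100·r = 369.47 %

CL = 369.47 %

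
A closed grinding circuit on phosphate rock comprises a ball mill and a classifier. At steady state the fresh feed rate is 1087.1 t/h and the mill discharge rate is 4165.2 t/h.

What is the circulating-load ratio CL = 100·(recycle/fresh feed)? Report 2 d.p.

Discharge = new feed + return, hence
R = M − F = 4165.2 − 1087.1 = 3078.1 t/h
CL = 100·R/F = 100·3078.1/1087.1 = 283.15 %

CL = 283.15 %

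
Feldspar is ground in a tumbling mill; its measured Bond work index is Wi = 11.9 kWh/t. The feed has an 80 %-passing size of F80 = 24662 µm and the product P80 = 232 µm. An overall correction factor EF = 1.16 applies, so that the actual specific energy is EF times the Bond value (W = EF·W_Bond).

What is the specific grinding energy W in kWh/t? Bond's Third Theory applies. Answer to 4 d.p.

W = 8.1838 kWh/t

W_Bond = 10·Wi·(1/√P₈₀ − 1/√F₈₀)
1/√232 = 0.065653;  1/√24662 = 0.006368
W = 10·11.9·(0.065653 − 0.006368) = 7.0550 kWh/t
Corrected W = EF·W_Bond = 1.16·7.0550 = 8.1838 kWh/t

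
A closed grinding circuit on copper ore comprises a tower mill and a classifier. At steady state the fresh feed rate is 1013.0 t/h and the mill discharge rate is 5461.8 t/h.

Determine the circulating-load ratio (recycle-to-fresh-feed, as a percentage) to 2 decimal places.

CL = 439.17 %

Steady state: M = F + R.
R = M − F = 5461.8 − 1013.0 = 4448.8 t/h
CL = 100·R/F = 100·4448.8/1013.0 = 439.17 %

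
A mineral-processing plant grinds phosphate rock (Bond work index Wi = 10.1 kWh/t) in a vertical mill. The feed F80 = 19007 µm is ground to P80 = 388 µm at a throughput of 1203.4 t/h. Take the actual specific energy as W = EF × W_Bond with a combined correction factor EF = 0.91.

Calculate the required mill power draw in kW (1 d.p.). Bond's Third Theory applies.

W = 10 Wi (P80^-0.5 − F80^-0.5)
W = 10·10.1·(1/√388 − 1/√19007) = 10·10.1·(0.043514) = 4.3949 kWh/t
Corrected W = EF·W_Bond = 0.91·4.3949 = 3.9994 kWh/t
Power = W × throughput = 3.9994 kWh/t × 1203.4 t/h = 4812.8 kW

P = 4812.8 kW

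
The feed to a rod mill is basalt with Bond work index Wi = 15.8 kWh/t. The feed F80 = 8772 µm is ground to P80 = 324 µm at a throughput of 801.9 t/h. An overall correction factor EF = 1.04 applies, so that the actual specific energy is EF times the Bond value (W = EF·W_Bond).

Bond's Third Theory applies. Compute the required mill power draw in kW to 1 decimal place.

P = 5913.6 kW

W_Bond = 10·Wi·(1/√P₈₀ − 1/√F₈₀)
W = 10·15.8·(1/√324 − 1/√8772) = 10·15.8·(0.044879) = 7.0908 kWh/t
Apply correction: 7.0908 × 1.04 = 7.3744 kWh/t
P = W·T = 7.3744·801.9 = 5913.6 kW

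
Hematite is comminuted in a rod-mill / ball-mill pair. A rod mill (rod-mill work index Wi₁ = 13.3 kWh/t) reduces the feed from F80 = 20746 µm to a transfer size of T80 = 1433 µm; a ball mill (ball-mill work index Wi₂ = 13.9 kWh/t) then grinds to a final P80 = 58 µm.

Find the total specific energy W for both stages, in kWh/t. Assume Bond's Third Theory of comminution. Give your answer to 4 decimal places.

W_Bond = 10·Wi·(1/√P₈₀ − 1/√F₈₀)
Stage 1 (20746→1433 µm, Wi₁=13.3): W₁ = 10·13.3·(0.026417 − 0.006943) = 2.5900 kWh/t
Stage 2 (1433→58 µm, Wi₂=13.9): W₂ = 10·13.9·(0.131306 − 0.026417) = 14.5797 kWh/t
W = W₁ + W₂ = 2.5900 + 14.5797 = 17.1697 kWh/t

W = 17.1697 kWh/t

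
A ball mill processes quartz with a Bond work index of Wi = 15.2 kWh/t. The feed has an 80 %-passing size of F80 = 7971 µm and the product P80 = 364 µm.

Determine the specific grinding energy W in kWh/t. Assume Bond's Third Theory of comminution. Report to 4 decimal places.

W = 6.2645 kWh/t

W = 10 Wi (P80^-0.5 − F80^-0.5)
1/√364 = 0.052414;  1/√7971 = 0.011201
W = 10·15.2·(0.052414 − 0.011201) = 6.2645 kWh/t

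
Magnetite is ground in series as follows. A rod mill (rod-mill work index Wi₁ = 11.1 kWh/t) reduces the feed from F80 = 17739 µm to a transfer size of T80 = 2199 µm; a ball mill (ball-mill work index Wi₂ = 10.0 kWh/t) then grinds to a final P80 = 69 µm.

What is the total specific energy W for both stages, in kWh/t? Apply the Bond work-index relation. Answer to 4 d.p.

W_Bond = 10·Wi·(1/√P₈₀ − 1/√F₈₀)
Stage 1 (17739→2199 µm, Wi₁=11.1): W₁ = 10·11.1·(0.021325 − 0.007508) = 1.5337 kWh/t
Stage 2 (2199→69 µm, Wi₂=10.0): W₂ = 10·10.0·(0.120386 − 0.021325) = 9.9061 kWh/t
W = W₁ + W₂ = 1.5337 + 9.9061 = 11.4397 kWh/t

W = 11.4397 kWh/t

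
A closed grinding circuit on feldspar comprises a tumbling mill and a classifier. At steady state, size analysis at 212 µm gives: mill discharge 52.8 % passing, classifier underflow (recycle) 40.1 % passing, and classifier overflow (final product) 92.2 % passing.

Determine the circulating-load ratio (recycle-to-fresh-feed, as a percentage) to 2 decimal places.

CL = 310.24 %

Mass balance on the −212 µm fraction:
(1+r)d = ru + o → r = (o−d)/(d−u)
r = (92.2 − 52.8)/(52.8 − 40.1) = 39.4/12.7 = 3.1024
CL = 100·r = 310.24 %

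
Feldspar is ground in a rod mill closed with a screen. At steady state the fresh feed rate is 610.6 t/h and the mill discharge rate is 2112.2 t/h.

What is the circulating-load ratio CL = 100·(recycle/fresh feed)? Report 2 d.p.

CL = 245.92 %

Steady state: M = F + R.
R = M − F = 2112.2 − 610.6 = 1501.6 t/h
CL = 100·R/F = 100·1501.6/610.6 = 245.92 %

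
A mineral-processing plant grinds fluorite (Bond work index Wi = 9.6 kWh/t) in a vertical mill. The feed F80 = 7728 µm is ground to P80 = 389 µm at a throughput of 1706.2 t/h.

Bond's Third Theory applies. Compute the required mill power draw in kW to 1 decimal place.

P = 6441.5 kW

W_Bond = 10·Wi·(1/√P₈₀ − 1/√F₈₀)
W = 10·9.6·(1/√389 − 1/√7728) = 10·9.6·(0.039327) = 3.7754 kWh/t
P_mill = W·ṁ = 3.7754·1706.2 = 6441.5 kW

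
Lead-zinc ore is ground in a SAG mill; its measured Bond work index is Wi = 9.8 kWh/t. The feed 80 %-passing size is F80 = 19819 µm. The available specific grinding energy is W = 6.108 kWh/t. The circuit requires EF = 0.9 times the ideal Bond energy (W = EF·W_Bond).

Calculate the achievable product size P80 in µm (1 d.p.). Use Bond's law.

P80 = 171.5 µm

W = 10·Wi·[P80^(−½) − F80^(−½)]
W_Bond = W / EF = 6.108 / 0.9 = 6.7867 kWh/t
⇒ 1/√P80 = W_Bond/(10 Wi) + 1/√F80
  = 6.7867/(10·9.8) + 1/√19819 = 0.069252 + 0.007103 = 0.076355
P80 = (1/0.076355)² = 13.0967² = 171.52 µm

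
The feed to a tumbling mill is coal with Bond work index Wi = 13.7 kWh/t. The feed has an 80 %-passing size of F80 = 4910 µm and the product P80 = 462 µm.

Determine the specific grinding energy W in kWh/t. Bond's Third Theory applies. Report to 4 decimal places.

W = 4.4187 kWh/t

W = 10 Wi (P80^-0.5 − F80^-0.5)
1/√462 = 0.046524;  1/√4910 = 0.014271
W = 10·13.7·(0.046524 − 0.014271) = 4.4187 kWh/t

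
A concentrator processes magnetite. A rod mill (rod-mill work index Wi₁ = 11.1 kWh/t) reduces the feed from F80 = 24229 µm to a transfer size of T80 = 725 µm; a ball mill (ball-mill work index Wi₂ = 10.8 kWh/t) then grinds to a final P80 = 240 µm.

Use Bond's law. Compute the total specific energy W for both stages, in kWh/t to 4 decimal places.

W = 6.3697 kWh/t

W = 10·Wi·[P80^(−½) − F80^(−½)]
Stage 1 (24229→725 µm, Wi₁=11.1): W₁ = 10·11.1·(0.037139 − 0.006424) = 3.4093 kWh/t
Stage 2 (725→240 µm, Wi₂=10.8): W₂ = 10·10.8·(0.064550 − 0.037139) = 2.9604 kWh/t
W = W₁ + W₂ = 3.4093 + 2.9604 = 6.3697 kWh/t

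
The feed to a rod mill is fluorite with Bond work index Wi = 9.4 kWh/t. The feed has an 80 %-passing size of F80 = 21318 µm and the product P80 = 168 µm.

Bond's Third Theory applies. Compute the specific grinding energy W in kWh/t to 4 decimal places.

W = 10·Wi·(P80^(-½) − F80^(-½))
1/√168 = 0.077152;  1/√21318 = 0.006849
W = 10·9.4·(0.077152 − 0.006849) = 6.6085 kWh/t

W = 6.6085 kWh/t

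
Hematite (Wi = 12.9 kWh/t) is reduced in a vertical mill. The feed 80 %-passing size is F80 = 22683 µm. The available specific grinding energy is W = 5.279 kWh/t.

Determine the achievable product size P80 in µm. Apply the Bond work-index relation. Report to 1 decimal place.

P80 = 442.1 µm

W = 10·Wi·(P80^(-½) − F80^(-½))
P80^-0.5 = F80^-0.5 + W/(10 Wi)
  = 5.2790/(10·12.9) + 1/√22683 = 0.040922 + 0.006640 = 0.047562
P80 = (1/0.047562)² = 21.0251² = 442.05 µm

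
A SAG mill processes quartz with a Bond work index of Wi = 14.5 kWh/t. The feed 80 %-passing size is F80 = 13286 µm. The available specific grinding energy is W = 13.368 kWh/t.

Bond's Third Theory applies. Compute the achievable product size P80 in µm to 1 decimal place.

W = 10·Wi·[P80^(−½) − F80^(−½)]
P80^(−½) = W/(10 Wi) + F80^(−½)
  = 13.3680/(10·14.5) + 1/√13286 = 0.092193 + 0.008676 = 0.100869
P80 = (1/0.100869)² = 9.9139² = 98.28 µm

P80 = 98.3 µm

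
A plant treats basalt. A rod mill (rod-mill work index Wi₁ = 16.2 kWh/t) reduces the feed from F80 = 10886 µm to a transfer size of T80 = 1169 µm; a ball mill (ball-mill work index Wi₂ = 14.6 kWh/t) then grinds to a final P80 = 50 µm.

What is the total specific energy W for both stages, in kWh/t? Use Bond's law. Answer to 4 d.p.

W = 19.5628 kWh/t

W = 10·Wi·(P80^(-½) − F80^(-½))
Stage 1 (10886→1169 µm, Wi₁=16.2): W₁ = 10·16.2·(0.029248 − 0.009584) = 3.1855 kWh/t
Stage 2 (1169→50 µm, Wi₂=14.6): W₂ = 10·14.6·(0.141421 − 0.029248) = 16.3773 kWh/t
W = W₁ + W₂ = 3.1855 + 16.3773 = 19.5628 kWh/t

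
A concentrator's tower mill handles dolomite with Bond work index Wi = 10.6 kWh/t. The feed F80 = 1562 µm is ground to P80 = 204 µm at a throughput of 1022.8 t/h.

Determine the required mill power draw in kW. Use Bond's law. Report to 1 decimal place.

W = 10 Wi (P80^-0.5 − F80^-0.5)
W = 10·10.6·(1/√204 − 1/√1562) = 10·10.6·(0.044712) = 4.7394 kWh/t
P_mill = W·ṁ = 4.7394·1022.8 = 4847.5 kW

P = 4847.5 kW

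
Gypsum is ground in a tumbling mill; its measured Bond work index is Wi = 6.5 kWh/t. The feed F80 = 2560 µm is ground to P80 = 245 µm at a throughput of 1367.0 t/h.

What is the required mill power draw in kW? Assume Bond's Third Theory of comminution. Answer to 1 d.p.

P = 3920.6 kW

Bond: W = 10·Wi·(1/√P80 − 1/√F80)
W = 10·6.5·(1/√245 − 1/√2560) = 10·6.5·(0.044123) = 2.8680 kWh/t
P = W·T = 2.8680·1367.0 = 3920.6 kW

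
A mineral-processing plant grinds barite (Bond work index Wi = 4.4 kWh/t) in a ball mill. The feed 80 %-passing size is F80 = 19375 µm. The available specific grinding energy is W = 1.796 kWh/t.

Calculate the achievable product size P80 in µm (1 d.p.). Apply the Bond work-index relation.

W = 10 Wi (1/√P80 − 1/√F80)  [Bond]
P80^-0.5 = F80^-0.5 + W/(10 Wi)
  = 1.7960/(10·4.4) + 1/√19375 = 0.040818 + 0.007184 = 0.048002
P80 = (1/0.048002)² = 20.8323² = 433.98 µm

P80 = 434.0 µm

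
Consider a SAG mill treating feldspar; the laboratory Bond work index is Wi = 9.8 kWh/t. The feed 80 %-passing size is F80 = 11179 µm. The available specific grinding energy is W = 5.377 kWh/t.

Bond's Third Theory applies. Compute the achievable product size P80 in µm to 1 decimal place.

P80 = 241.7 µm

Bond:  W = 10 Wi (1/√P − 1/√F)
P80^(−½) = W/(10 Wi) + F80^(−½)
  = 5.3770/(10·9.8) + 1/√11179 = 0.054867 + 0.009458 = 0.064325
P80 = (1/0.064325)² = 15.5460² = 241.68 µm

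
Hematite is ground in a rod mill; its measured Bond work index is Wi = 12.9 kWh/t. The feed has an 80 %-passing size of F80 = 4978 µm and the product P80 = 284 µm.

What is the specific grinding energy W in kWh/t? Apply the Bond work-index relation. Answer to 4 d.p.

W = 5.8264 kWh/t

W_Bond = 10·Wi·(1/√P₈₀ − 1/√F₈₀)
1/√284 = 0.059339;  1/√4978 = 0.014173
W = 10·12.9·(0.059339 − 0.014173) = 5.8264 kWh/t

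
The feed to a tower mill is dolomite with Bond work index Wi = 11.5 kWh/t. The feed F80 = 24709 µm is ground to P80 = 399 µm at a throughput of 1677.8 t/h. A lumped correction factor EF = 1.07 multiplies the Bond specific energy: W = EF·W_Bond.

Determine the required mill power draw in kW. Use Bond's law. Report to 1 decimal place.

W = 10 Wi (P80^-0.5 − F80^-0.5)
W = 10·11.5·(1/√399 − 1/√24709) = 10·11.5·(0.043701) = 5.0256 kWh/t
W_actual = 1.07 × 5.0256 = 5.3774 kWh/t
P_mill = W·ṁ = 5.3774·1677.8 = 9022.2 kW

P = 9022.2 kW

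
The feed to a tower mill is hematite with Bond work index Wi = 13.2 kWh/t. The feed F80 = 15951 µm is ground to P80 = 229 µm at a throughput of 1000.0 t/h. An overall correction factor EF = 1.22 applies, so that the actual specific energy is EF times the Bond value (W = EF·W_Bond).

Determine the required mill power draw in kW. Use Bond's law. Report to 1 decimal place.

P = 9366.7 kW

W = 10·Wi·(P80^(-½) − F80^(-½))
W = 10·13.2·(1/√229 − 1/√15951) = 10·13.2·(0.058164) = 7.6777 kWh/t
W_actual = 1.22 × 7.6777 = 9.3667 kWh/t
P = W·T = 9.3667·1000.0 = 9366.7 kW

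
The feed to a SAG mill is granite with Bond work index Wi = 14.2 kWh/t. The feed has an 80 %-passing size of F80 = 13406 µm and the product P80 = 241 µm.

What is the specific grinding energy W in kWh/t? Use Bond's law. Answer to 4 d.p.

Bond: W = 10·Wi·(1/√P80 − 1/√F80)
1/√241 = 0.064416;  1/√13406 = 0.008637
W = 10·14.2·(0.064416 − 0.008637) = 7.9206 kWh/t

W = 7.9206 kWh/t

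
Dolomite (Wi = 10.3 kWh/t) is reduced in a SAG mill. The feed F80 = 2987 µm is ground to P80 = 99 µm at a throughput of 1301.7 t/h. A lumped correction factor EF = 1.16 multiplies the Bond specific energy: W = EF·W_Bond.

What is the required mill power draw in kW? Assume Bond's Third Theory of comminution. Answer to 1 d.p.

P = 12785.4 kW

W = 10 Wi / √P80 − 10 Wi / √F80
W = 10·10.3·(1/√99 − 1/√2987) = 10·10.3·(0.082207) = 8.4673 kWh/t
Corrected W = EF·W_Bond = 1.16·8.4673 = 9.8221 kWh/t
P = W·T = 9.8221·1301.7 = 12785.4 kW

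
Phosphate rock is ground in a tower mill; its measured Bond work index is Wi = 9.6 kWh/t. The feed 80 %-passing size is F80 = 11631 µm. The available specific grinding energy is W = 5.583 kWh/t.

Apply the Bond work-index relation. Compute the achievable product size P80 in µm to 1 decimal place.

W = 10·Wi·[P80^(−½) − F80^(−½)]
1/√P80 = 1/√F80 + W/(10·Wi)
  = 5.5830/(10·9.6) + 1/√11631 = 0.058156 + 0.009272 = 0.067429
P80 = (1/0.067429)² = 14.8305² = 219.94 µm

P80 = 219.9 µm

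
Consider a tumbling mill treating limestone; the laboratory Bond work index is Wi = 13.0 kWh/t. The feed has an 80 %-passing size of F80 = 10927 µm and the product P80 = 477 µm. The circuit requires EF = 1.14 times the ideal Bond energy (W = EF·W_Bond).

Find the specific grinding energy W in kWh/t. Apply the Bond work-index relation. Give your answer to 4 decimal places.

W = 10 Wi (P80^-0.5 − F80^-0.5)
1/√477 = 0.045787;  1/√10927 = 0.009566
W = 10·13.0·(0.045787 − 0.009566) = 4.7087 kWh/t
Corrected W = EF·W_Bond = 1.14·4.7087 = 5.3679 kWh/t

W = 5.3679 kWh/t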